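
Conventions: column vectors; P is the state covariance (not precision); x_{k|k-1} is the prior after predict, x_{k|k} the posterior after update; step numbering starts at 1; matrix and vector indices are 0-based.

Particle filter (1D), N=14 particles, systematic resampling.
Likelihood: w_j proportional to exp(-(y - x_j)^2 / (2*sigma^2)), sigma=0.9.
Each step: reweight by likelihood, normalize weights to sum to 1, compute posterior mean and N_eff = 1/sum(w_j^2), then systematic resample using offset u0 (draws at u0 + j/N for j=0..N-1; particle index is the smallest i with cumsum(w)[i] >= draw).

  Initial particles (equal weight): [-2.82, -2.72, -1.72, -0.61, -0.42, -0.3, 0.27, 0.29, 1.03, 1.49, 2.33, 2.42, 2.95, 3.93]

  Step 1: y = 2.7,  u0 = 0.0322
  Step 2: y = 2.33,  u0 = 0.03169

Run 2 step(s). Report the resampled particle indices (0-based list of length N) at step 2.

resampled_idx = [1, 2, 2, 3, 4, 5, 6, 7, 7, 8, 9, 10, 11, 12]

step 1: w=[0.0000, 0.0000, 0.0000, 0.0003, 0.0006, 0.0010, 0.0067, 0.0072, 0.0462, 0.1046, 0.2373, 0.2461, 0.2485, 0.1015]  mean=2.4870  Neff=4.9482  idx=[8, 9, 10, 10, 10, 10, 11, 11, 11, 12, 12, 12, 12, 13]
step 2: w=[0.0311, 0.0570, 0.0881, 0.0881, 0.0881, 0.0881, 0.0877, 0.0877, 0.0877, 0.0695, 0.0695, 0.0695, 0.0695, 0.0182]  mean=2.4669  Neff=12.8154  idx=[1, 2, 2, 3, 4, 5, 6, 7, 7, 8, 9, 10, 11, 12]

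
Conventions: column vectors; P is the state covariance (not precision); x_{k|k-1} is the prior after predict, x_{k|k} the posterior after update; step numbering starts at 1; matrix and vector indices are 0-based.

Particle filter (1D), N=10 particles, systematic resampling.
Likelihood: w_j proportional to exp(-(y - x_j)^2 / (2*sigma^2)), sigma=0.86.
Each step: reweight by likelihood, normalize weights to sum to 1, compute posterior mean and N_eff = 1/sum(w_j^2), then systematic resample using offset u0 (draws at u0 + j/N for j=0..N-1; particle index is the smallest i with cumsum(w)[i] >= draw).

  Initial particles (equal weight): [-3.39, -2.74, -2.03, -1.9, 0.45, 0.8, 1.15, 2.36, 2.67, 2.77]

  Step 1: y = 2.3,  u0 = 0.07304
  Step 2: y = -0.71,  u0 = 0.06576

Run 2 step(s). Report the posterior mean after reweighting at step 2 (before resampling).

step 1: w=[0.0000, 0.0000, 0.0000, 0.0000, 0.0283, 0.0625, 0.1170, 0.2853, 0.2607, 0.2463]  mean=2.2488  Neff=4.3784  idx=[5, 6, 7, 7, 7, 8, 8, 9, 9, 9]
step 2: w=[0.6745, 0.3039, 0.0054, 0.0054, 0.0054, 0.0014, 0.0014, 0.0009, 0.0009, 0.0009]  mean=0.9420  Neff=1.8267  idx=[0, 0, 0, 0, 0, 0, 0, 1, 1, 1]

post_mean = 0.9420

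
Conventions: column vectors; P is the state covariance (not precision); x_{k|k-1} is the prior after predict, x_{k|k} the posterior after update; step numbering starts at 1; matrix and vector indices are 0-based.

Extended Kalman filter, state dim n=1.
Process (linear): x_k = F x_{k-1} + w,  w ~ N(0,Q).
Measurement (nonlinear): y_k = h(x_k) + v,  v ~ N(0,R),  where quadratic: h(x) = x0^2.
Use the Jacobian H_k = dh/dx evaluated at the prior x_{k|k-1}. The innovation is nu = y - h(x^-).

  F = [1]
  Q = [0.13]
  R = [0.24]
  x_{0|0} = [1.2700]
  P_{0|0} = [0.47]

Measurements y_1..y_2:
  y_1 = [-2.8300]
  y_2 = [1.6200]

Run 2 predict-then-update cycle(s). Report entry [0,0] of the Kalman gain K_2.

step 1: x^-=[1.2700]  P^-=[0.6000]  H_jac=[2.5400]  S=[4.1110]  K=[0.3707]  nu=[-4.4429]  x^+=[-0.3771]  P^+=[0.0350]
step 2: x^-=[-0.3771]  P^-=[0.1650]  H_jac=[-0.7541]  S=[0.3338]  K=[-0.3728]  nu=[1.4778]  x^+=[-0.9279]  P^+=[0.1186]

K[0,0] = -0.3728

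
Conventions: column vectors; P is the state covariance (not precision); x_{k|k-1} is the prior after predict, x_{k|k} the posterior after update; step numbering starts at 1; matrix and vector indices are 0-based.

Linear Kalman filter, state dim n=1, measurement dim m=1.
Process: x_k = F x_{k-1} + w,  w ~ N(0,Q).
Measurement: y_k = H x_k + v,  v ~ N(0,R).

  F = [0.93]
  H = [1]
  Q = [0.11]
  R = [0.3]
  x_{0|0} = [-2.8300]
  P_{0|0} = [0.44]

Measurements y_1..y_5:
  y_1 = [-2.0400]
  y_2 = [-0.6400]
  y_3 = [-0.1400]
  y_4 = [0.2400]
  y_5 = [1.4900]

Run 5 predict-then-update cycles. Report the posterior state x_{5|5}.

x_post = [0.4583]

step 1: x^-=[-2.6319]  P^-=[0.4906]  S=[0.7906]  K=[0.6205]  nu=[0.5919]  x^+=[-2.2646]  P^+=[0.1862]
step 2: x^-=[-2.1061]  P^-=[0.2710]  S=[0.5710]  K=[0.4746]  nu=[1.4661]  x^+=[-1.4103]  P^+=[0.1424]
step 3: x^-=[-1.3115]  P^-=[0.2331]  S=[0.5331]  K=[0.4373]  nu=[1.1715]  x^+=[-0.7992]  P^+=[0.1312]
step 4: x^-=[-0.7433]  P^-=[0.2235]  S=[0.5235]  K=[0.4269]  nu=[0.9833]  x^+=[-0.3235]  P^+=[0.1281]
step 5: x^-=[-0.3009]  P^-=[0.2208]  S=[0.5208]  K=[0.4239]  nu=[1.7909]  x^+=[0.4583]  P^+=[0.1272]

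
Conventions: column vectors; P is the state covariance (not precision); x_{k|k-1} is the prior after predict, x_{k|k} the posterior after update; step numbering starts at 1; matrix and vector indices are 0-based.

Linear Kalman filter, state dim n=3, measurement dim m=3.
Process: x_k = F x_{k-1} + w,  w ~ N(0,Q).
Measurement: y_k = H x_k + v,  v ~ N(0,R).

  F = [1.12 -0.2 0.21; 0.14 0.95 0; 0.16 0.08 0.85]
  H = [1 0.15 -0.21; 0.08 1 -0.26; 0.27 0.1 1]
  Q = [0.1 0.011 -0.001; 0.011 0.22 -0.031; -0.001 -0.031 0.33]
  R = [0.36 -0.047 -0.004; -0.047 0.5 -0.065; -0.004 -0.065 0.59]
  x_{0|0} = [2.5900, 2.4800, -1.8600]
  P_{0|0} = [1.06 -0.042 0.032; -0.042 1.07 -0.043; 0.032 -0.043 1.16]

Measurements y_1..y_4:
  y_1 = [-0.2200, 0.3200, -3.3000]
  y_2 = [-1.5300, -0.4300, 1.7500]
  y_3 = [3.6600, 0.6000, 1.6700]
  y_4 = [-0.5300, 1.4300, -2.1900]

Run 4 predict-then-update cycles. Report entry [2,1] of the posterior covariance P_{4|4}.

P_post[2,1] = 0.0108

step 1: x^-=[2.0142, 2.7186, -0.9682]  P^-=[1.5611 -0.0772 0.4146; -0.0772 1.1953 0.0363; 0.4146 0.0363 1.2039]  S=[1.8015 0.1209 0.5675; 0.1209 1.7382 -0.2068; 0.5675 -0.2068 2.1466]  K=[0.7600 -0.0662 0.1786; -0.0387 0.6981 0.1404; -0.1039 -0.0571 0.6366]  nu=[-2.8453, -2.8115, -3.1475]  x^+=[-0.5241, 0.4242, -2.5157]  P^+=[0.2977 -0.0950 0.0357; -0.0950 0.3565 0.0276; 0.0357 0.0276 0.3673]
step 2: x^-=[-1.2001, 0.3297, -2.1883]  P^-=[0.5610 -0.1019 0.1377; -0.1019 0.5223 0.0138; 0.1377 0.0138 0.6163]  S=[0.8706 -0.0348 0.1433; -0.0348 1.0384 -0.1744; 0.1433 -0.1744 1.3241]  K=[0.5682 -0.0463 0.1432; -0.0263 0.5074 0.0988; -0.0716 -0.0495 0.4958]  nu=[-0.8389, -1.2326, 4.2294]  x^+=[-1.0142, 0.1441, 0.0299]  P^+=[0.2231 -0.0687 0.0318; -0.0687 0.2587 0.0181; 0.0318 0.0181 0.2856]
step 3: x^-=[-1.1585, -0.0051, -0.1253]  P^-=[0.4471 -0.0698 0.1105; -0.0698 0.4396 0.0008; 0.1105 0.0008 0.5531]  S=[0.7740 -0.0166 0.1017; -0.0166 0.9636 -0.1727; 0.1017 -0.1727 1.2361]  K=[0.5158 -0.0322 0.1345; -0.0067 0.4656 0.0866; -0.0701 -0.0562 0.4695]  nu=[4.7929, 0.6652, 2.1086]  x^+=[1.5758, 0.4551, 0.4916]  P^+=[0.2017 -0.0573 0.0306; -0.0573 0.2354 0.0128; 0.0306 0.0128 0.2714]
step 4: x^-=[1.7771, 0.6530, 0.7064]  P^-=[0.4134 -0.0580 0.1048; -0.0580 0.4211 -0.0040; 0.1048 -0.0040 0.5414]  S=[0.7456 -0.0079 0.0904; -0.0079 0.9488 -0.1737; 0.0904 -0.1737 1.2184]  K=[0.4969 -0.0266 0.1322; 0.0028 0.4553 0.0831; -0.0697 -0.0594 0.4639]  nu=[-2.2567, 0.8185, -3.4415]  x^+=[0.1790, 0.7331, -0.7817]  P^+=[0.1940 -0.0528 0.0306; -0.0528 0.2291 0.0108; 0.0306 0.0108 0.2685]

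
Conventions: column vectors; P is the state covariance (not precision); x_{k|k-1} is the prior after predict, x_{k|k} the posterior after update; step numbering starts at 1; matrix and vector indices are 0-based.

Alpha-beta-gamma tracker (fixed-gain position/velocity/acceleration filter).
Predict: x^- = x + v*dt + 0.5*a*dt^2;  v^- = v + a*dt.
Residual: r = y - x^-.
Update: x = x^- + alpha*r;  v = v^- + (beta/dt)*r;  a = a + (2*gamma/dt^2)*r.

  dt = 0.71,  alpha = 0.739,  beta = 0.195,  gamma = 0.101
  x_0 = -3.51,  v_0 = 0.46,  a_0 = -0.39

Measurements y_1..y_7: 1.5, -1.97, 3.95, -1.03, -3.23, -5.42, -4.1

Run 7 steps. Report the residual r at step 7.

resid = 3.6365

step 1: x_pred=-3.2817  r=4.7817  x^+=0.2520  v^+=1.4964  a^+=1.5261
step 2: x_pred=1.6991  r=-3.6691  x^+=-1.0124  v^+=1.5722  a^+=0.0558
step 3: x_pred=0.1180  r=3.8320  x^+=2.9498  v^+=2.6643  a^+=1.5914
step 4: x_pred=5.2426  r=-6.2726  x^+=0.6072  v^+=2.0715  a^+=-0.9221
step 5: x_pred=1.8455  r=-5.0755  x^+=-1.9053  v^+=0.0228  a^+=-2.9559
step 6: x_pred=-2.6342  r=-2.7858  x^+=-4.6929  v^+=-2.8411  a^+=-4.0723
step 7: x_pred=-7.7365  r=3.6365  x^+=-5.0491  v^+=-4.7336  a^+=-2.6151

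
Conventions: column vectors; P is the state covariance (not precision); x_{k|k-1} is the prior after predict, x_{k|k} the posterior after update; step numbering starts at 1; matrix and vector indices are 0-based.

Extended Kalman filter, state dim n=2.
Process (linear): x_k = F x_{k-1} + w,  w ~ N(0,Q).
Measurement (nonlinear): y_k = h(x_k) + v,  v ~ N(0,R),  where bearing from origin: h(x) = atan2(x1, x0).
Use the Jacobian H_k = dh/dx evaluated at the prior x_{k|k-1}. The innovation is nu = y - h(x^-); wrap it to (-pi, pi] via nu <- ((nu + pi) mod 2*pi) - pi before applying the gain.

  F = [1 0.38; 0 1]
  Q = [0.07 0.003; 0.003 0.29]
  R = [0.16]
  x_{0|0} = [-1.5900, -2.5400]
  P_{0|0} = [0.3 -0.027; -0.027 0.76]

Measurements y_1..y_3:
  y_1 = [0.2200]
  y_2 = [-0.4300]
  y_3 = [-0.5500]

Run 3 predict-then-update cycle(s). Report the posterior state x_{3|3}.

step 1: x^-=[-2.5552, -2.5400]  P^-=[0.4592 0.2648; 0.2648 1.0500]  H_jac=[0.1957 -0.1968]  S=[0.1979]  K=[0.1907; -0.7827]  nu=[2.5792]  x^+=[-2.0633, -4.5587]  P^+=[0.4520 0.2943; 0.2943 0.9288]
step 2: x^-=[-3.7957, -4.5587]  P^-=[0.8798 0.6503; 0.6503 1.2188]  H_jac=[0.1295 -0.1079]  S=[0.1708]  K=[0.2567; -0.2765]  nu=[1.8351]  x^+=[-3.3246, -5.0662]  P^+=[0.8686 0.6624; 0.6624 1.2057]
step 3: x^-=[-5.2497, -5.0662]  P^-=[1.6161 1.1236; 1.1236 1.4957]  H_jac=[0.0952 -0.0986]  S=[0.1681]  K=[0.2559; -0.2414]  nu=[1.8240]  x^+=[-4.7830, -5.5065]  P^+=[1.6051 1.1340; 1.1340 1.4859]

x_post = [-4.7830, -5.5065]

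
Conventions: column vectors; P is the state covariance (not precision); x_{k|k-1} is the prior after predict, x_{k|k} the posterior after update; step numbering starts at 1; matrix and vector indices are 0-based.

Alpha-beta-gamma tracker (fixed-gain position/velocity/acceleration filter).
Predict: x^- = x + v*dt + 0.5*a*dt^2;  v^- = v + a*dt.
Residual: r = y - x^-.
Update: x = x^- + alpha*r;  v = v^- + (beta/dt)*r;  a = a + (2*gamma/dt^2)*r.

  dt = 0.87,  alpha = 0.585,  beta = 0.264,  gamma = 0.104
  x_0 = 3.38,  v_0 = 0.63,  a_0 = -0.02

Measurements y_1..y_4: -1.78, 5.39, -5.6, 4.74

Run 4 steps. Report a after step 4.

step 1: x_pred=3.9205  r=-5.7005  x^+=0.5857  v^+=-1.1172  a^+=-1.5865
step 2: x_pred=-0.9867  r=6.3767  x^+=2.7437  v^+=-0.5625  a^+=0.1658
step 3: x_pred=2.3170  r=-7.9170  x^+=-2.3144  v^+=-2.8207  a^+=-2.0098
step 4: x_pred=-5.5290  r=10.2690  x^+=0.4784  v^+=-1.4531  a^+=0.8121

a_post = 0.8121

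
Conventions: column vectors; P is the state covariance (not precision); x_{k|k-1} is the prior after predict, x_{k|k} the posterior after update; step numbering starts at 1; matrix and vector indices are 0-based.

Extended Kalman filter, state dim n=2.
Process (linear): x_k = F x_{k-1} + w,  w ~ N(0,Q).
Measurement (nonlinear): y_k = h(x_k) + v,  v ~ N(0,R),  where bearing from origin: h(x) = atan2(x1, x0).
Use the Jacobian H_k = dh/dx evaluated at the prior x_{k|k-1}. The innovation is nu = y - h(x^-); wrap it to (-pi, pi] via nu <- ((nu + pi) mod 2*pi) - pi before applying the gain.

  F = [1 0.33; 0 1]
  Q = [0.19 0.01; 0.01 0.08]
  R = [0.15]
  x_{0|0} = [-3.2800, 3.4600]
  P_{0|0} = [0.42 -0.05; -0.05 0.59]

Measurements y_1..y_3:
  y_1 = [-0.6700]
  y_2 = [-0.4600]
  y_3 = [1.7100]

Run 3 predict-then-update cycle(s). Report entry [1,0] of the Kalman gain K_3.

K[1,0] = 0.1241

step 1: x^-=[-2.1382, 3.4600]  P^-=[0.6413 0.1547; 0.1547 0.6700]  H_jac=[-0.2091 -0.1292]  S=[0.1976]  K=[-0.7799; -0.6020]  nu=[-2.7943]  x^+=[0.0411, 5.1421]  P^+=[0.5211 0.0619; 0.0619 0.5984]
step 2: x^-=[1.7379, 5.1421]  P^-=[0.8171 0.2694; 0.2694 0.6784]  H_jac=[-0.1745 0.0590]  S=[0.1717]  K=[-0.7380; -0.0408]  nu=[-1.7049]  x^+=[2.9962, 5.2116]  P^+=[0.7236 0.2642; 0.2642 0.6781]
step 3: x^-=[4.7160, 5.2116]  P^-=[1.1618 0.4980; 0.4980 0.7581]  H_jac=[-0.1055 0.0955]  S=[0.1598]  K=[-0.4695; 0.1241]  nu=[0.8747]  x^+=[4.3053, 5.3202]  P^+=[1.1266 0.5073; 0.5073 0.7556]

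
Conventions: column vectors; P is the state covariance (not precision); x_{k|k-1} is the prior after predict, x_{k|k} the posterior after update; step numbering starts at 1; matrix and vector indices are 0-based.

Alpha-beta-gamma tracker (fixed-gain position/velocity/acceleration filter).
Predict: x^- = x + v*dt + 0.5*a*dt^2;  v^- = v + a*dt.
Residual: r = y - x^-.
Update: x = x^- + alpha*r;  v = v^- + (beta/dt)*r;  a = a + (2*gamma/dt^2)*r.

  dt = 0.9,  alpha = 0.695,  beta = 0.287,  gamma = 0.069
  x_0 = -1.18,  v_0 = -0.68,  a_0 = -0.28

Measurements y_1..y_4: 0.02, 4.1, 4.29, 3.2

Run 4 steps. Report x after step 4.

x_post = 4.2208

step 1: x_pred=-1.9054  r=1.9254  x^+=-0.5672  v^+=-0.3180  a^+=0.0480
step 2: x_pred=-0.8340  r=4.9340  x^+=2.5951  v^+=1.2986  a^+=0.8886
step 3: x_pred=4.1238  r=0.1662  x^+=4.2393  v^+=2.1514  a^+=0.9170
step 4: x_pred=6.5469  r=-3.3469  x^+=4.2208  v^+=1.9094  a^+=0.3467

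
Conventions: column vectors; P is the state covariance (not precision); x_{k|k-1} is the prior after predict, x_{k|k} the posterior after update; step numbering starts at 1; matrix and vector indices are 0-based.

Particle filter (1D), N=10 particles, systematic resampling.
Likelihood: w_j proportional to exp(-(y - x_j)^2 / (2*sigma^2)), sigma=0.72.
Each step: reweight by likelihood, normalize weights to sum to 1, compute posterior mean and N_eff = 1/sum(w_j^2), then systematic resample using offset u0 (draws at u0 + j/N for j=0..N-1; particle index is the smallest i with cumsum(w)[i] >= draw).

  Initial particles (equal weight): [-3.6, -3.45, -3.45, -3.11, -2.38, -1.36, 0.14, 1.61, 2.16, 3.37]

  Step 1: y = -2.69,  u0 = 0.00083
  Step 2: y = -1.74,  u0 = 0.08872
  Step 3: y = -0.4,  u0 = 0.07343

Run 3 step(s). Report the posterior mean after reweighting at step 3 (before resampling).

post_mean = -2.3841

step 1: w=[0.1274, 0.1622, 0.1622, 0.2388, 0.2580, 0.0514, 0.0001, 0.0000, 0.0000, 0.0000]  mean=-3.0040  Neff=5.1271  idx=[0, 0, 1, 2, 2, 3, 3, 4, 4, 4]
step 2: w=[0.0137, 0.0137, 0.0229, 0.0229, 0.0229, 0.0630, 0.0630, 0.2593, 0.2593, 0.2593]  mean=-2.5790  Neff=4.7263  idx=[4, 6, 7, 7, 8, 8, 8, 9, 9, 9]
step 3: w=[0.0007, 0.0046, 0.1243, 0.1243, 0.1243, 0.1243, 0.1243, 0.1243, 0.1243, 0.1243]  mean=-2.3841  Neff=8.0836  idx=[2, 3, 4, 4, 5, 6, 7, 8, 8, 9]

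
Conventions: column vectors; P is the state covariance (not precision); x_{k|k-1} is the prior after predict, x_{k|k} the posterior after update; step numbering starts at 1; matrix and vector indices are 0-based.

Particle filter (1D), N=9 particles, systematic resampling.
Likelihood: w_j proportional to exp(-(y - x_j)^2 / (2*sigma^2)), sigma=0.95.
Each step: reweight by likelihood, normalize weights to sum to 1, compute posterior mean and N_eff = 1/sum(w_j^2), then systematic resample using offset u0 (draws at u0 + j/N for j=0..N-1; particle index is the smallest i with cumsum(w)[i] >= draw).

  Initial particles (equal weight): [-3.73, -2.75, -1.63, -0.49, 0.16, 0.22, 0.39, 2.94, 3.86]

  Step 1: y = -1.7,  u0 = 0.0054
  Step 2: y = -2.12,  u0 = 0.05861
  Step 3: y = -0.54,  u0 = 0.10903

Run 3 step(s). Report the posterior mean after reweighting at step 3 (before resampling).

step 1: w=[0.0416, 0.2214, 0.4067, 0.1812, 0.0600, 0.0529, 0.0363, 0.0000, 0.0000]  mean=-1.4802  Neff=3.8960  idx=[0, 1, 1, 2, 2, 2, 3, 3, 4]
step 2: w=[0.0477, 0.1610, 0.1610, 0.1756, 0.1756, 0.1756, 0.0460, 0.0460, 0.0113]  mean=-1.9658  Neff=6.6208  idx=[1, 1, 2, 3, 3, 4, 5, 5, 7]
step 3: w=[0.0176, 0.0176, 0.0176, 0.1367, 0.1367, 0.1367, 0.1367, 0.1367, 0.2636]  mean=-1.3887  Neff=6.1029  idx=[3, 4, 5, 5, 6, 7, 8, 8, 8]

post_mean = -1.3887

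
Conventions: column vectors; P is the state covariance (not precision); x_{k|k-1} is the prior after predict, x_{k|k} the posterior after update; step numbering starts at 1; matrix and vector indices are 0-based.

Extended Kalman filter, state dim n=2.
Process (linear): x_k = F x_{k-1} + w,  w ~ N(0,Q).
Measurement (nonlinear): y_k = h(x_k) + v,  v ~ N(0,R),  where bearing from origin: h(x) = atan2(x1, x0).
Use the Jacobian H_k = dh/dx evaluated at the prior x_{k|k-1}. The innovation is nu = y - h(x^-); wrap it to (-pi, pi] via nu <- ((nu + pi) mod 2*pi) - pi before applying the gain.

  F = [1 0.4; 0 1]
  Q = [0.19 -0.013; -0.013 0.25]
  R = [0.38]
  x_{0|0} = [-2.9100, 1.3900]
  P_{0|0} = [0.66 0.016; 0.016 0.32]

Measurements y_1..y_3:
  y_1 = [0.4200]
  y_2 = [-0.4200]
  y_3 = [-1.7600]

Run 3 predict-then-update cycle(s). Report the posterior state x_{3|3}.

step 1: x^-=[-2.3540, 1.3900]  P^-=[0.9140 0.1310; 0.1310 0.5700]  H_jac=[-0.1860 -0.3150]  S=[0.4835]  K=[-0.4369; -0.4217]  nu=[-2.1882]  x^+=[-1.3979, 2.3128]  P^+=[0.8217 0.0419; 0.0419 0.4840]
step 2: x^-=[-0.4728, 2.3128]  P^-=[1.1227 0.2225; 0.2225 0.7340]  H_jac=[-0.4150 -0.0848]  S=[0.5943]  K=[-0.8157; -0.2602]  nu=[-2.1925]  x^+=[1.3156, 2.8832]  P^+=[0.7272 0.0964; 0.0964 0.6938]
step 3: x^-=[2.4689, 2.8832]  P^-=[1.1053 0.3609; 0.3609 0.9438]  H_jac=[-0.2001 0.1714]  S=[0.4272]  K=[-0.3730; 0.2095]  nu=[-2.6226]  x^+=[3.4471, 2.3337]  P^+=[1.0459 0.3943; 0.3943 0.9250]

x_post = [3.4471, 2.3337]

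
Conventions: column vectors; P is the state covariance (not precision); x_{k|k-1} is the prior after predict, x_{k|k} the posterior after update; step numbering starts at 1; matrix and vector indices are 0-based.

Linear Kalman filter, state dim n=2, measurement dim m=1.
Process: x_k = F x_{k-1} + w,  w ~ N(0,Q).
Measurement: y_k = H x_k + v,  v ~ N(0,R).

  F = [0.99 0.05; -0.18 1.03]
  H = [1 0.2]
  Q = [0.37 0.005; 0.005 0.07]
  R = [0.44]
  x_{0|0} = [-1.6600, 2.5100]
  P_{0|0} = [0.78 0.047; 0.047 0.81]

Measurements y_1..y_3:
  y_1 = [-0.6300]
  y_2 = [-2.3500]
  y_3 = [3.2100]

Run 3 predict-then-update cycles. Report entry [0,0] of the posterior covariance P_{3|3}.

step 1: x^-=[-1.5179, 2.8841]  P^-=[1.1412 -0.0448; -0.0448 0.9372]  S=[1.6007]  K=[0.7073; 0.0891]  nu=[0.3111]  x^+=[-1.2979, 2.9118]  P^+=[0.3403 -0.1457; -0.1457 0.9245]
step 2: x^-=[-1.1393, 3.2328]  P^-=[0.6915 -0.1553; -0.1553 1.1158]  S=[1.1140]  K=[0.5928; 0.0609]  nu=[-1.8573]  x^+=[-2.2403, 3.1196]  P^+=[0.3000 -0.1955; -0.1955 1.1117]
step 3: x^-=[-2.0620, 3.6165]  P^-=[0.6474 -0.1888; -0.1888 1.3316]  S=[1.0651]  K=[0.5724; 0.0728]  nu=[4.5487]  x^+=[0.5415, 3.9474]  P^+=[0.2985 -0.2332; -0.2332 1.3259]

P_post[0,0] = 0.2985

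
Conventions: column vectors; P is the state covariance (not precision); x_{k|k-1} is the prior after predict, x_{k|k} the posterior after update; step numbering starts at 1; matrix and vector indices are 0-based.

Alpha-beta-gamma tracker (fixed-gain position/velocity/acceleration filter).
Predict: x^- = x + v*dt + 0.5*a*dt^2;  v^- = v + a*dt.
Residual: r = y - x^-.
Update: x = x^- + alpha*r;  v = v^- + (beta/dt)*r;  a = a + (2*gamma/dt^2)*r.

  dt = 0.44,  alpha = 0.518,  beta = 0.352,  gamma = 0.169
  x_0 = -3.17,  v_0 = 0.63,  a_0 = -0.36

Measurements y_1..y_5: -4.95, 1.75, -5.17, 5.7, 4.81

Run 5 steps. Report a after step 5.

a_post = 9.4869

step 1: x_pred=-2.9276  r=-2.0224  x^+=-3.9752  v^+=-1.1463  a^+=-3.8908
step 2: x_pred=-4.8562  r=6.6062  x^+=-1.4342  v^+=2.4268  a^+=7.6428
step 3: x_pred=0.3734  r=-5.5434  x^+=-2.4981  v^+=1.3549  a^+=-2.0352
step 4: x_pred=-2.0989  r=7.7989  x^+=1.9409  v^+=6.6985  a^+=11.5807
step 5: x_pred=6.0093  r=-1.1993  x^+=5.3881  v^+=10.8346  a^+=9.4869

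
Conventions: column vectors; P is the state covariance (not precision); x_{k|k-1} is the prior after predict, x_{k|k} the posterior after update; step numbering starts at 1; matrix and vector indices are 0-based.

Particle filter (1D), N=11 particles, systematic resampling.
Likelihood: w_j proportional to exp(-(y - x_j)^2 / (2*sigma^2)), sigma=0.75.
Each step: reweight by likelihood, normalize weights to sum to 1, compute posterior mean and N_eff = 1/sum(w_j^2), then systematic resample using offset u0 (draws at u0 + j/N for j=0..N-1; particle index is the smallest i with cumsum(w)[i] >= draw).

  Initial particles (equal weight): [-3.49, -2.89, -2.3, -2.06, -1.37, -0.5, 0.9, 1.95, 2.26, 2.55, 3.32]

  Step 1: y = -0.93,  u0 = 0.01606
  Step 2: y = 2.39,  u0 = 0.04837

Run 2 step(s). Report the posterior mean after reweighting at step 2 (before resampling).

post_mean = -0.5051

step 1: w=[0.0013, 0.0144, 0.0824, 0.1405, 0.3680, 0.3708, 0.0223, 0.0003, 0.0001, 0.0000, 0.0000]  mean=-1.1938  Neff=3.3314  idx=[2, 3, 3, 4, 4, 4, 4, 5, 5, 5, 5]
step 2: w=[0.0000, 0.0000, 0.0000, 0.0015, 0.0015, 0.0015, 0.0015, 0.2485, 0.2485, 0.2485, 0.2485]  mean=-0.5051  Neff=4.0469  idx=[7, 7, 7, 8, 8, 9, 9, 9, 10, 10, 10]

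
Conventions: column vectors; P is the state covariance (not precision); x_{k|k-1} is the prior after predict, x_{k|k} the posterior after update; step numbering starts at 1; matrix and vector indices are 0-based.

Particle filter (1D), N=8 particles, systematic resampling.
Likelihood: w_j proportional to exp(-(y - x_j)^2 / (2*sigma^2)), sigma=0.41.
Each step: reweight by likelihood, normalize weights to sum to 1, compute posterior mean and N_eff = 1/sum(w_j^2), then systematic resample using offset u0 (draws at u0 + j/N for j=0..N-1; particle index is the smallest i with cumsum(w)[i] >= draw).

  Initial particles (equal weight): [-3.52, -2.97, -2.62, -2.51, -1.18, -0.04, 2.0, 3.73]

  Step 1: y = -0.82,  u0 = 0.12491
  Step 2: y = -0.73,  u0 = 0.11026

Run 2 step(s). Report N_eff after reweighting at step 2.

step 1: w=[0.0000, 0.0000, 0.0001, 0.0002, 0.8057, 0.1939, 0.0000, 0.0000]  mean=-0.9593  Neff=1.4560  idx=[4, 4, 4, 4, 4, 4, 5, 5]
step 2: w=[0.1452, 0.1452, 0.1452, 0.1452, 0.1452, 0.1452, 0.0644, 0.0644]  mean=-1.0333  Neff=7.4180  idx=[0, 1, 2, 3, 4, 5, 5, 7]

N_eff = 7.4180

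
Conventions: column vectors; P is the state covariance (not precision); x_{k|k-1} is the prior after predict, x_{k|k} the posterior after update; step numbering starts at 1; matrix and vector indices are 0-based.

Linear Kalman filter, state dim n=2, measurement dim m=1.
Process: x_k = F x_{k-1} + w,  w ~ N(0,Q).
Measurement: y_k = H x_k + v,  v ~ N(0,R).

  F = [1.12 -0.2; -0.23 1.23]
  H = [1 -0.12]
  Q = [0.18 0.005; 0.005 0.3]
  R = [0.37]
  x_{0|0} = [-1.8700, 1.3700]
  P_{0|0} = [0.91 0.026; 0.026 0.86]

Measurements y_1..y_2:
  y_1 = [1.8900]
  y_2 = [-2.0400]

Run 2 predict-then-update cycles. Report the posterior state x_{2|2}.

x_post = [-0.7003, 2.3801]

step 1: x^-=[-2.3684, 2.1152]  P^-=[1.3443 -0.4040; -0.4040 1.6345]  S=[1.8347]  K=[0.7591; -0.3271]  nu=[4.5122]  x^+=[1.0568, 0.6393]  P^+=[0.2871 0.0516; 0.0516 1.4382]
step 2: x^-=[1.0557, 0.5433]  P^-=[0.5745 -0.3493; -0.3493 2.4619]  S=[1.0638]  K=[0.5795; -0.6061]  nu=[-3.0305]  x^+=[-0.7003, 2.3801]  P^+=[0.2173 0.0243; 0.0243 2.0711]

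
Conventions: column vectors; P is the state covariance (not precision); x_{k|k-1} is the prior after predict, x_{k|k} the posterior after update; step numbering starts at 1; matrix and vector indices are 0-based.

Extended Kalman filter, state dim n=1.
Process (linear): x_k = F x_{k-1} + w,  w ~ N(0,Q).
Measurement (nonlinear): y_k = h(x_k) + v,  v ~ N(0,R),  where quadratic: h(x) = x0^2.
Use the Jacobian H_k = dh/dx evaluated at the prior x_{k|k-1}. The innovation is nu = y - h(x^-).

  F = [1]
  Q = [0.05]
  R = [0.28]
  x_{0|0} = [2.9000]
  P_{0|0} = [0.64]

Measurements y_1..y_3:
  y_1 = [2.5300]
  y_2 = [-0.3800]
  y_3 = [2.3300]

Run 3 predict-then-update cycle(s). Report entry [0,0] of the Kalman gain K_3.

step 1: x^-=[2.9000]  P^-=[0.6900]  H_jac=[5.8000]  S=[23.4916]  K=[0.1704]  nu=[-5.8800]  x^+=[1.8983]  P^+=[0.0082]
step 2: x^-=[1.8983]  P^-=[0.0582]  H_jac=[3.7966]  S=[1.1192]  K=[0.1975]  nu=[-3.9835]  x^+=[1.1115]  P^+=[0.0146]
step 3: x^-=[1.1115]  P^-=[0.0646]  H_jac=[2.2231]  S=[0.5991]  K=[0.2396]  nu=[1.0945]  x^+=[1.3738]  P^+=[0.0302]

K[0,0] = 0.2396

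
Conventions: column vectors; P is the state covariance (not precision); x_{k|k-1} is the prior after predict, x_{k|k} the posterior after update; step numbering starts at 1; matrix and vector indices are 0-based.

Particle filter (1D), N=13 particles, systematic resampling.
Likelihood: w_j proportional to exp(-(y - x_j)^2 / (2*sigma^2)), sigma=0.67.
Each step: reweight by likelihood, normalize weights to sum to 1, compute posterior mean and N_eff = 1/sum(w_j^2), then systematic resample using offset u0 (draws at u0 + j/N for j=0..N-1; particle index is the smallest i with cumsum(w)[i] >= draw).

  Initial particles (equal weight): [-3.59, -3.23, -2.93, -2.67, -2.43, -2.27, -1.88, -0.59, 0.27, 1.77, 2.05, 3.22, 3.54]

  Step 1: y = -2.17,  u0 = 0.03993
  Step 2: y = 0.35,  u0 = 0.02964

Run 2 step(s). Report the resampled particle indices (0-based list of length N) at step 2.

resampled_idx = [6, 9, 10, 10, 10, 10, 11, 11, 11, 12, 12, 12, 12]

step 1: w=[0.0232, 0.0627, 0.1151, 0.1658, 0.2032, 0.2166, 0.1995, 0.0136, 0.0003, 0.0000, 0.0000, 0.0000, 0.0000]  mean=-2.4342  Neff=5.7664  idx=[1, 2, 2, 3, 3, 4, 4, 5, 5, 5, 6, 6, 6]
step 2: w=[0.0000, 0.0005, 0.0005, 0.0028, 0.0028, 0.0133, 0.0133, 0.0349, 0.0349, 0.0349, 0.2873, 0.2873, 0.2873]  mean=-1.9411  Neff=3.9740  idx=[6, 9, 10, 10, 10, 10, 11, 11, 11, 12, 12, 12, 12]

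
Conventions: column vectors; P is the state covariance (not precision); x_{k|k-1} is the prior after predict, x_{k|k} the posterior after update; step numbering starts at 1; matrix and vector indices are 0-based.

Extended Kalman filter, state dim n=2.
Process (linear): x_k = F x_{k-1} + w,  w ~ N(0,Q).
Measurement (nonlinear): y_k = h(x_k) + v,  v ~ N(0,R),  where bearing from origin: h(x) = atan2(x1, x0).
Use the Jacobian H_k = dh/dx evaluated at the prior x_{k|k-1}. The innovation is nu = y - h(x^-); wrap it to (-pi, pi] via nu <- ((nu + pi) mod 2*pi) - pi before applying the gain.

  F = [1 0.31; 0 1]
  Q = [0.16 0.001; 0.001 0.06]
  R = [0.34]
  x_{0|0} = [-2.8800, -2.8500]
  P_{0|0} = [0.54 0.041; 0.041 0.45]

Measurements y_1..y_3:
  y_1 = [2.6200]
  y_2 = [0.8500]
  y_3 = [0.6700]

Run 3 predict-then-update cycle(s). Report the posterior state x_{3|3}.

step 1: x^-=[-3.7635, -2.8500]  P^-=[0.7687 0.1815; 0.1815 0.5100]  H_jac=[0.1279 -0.1689]  S=[0.3593]  K=[0.1883; -0.1751]  nu=[-1.1697]  x^+=[-3.9837, -2.6452]  P^+=[0.7559 0.1933; 0.1933 0.4990]
step 2: x^-=[-4.8037, -2.6452]  P^-=[1.0838 0.3490; 0.3490 0.5590]  H_jac=[0.0880 -0.1597]  S=[0.3528]  K=[0.1122; -0.1661]  nu=[-2.7949]  x^+=[-5.1172, -2.1811]  P^+=[1.0793 0.3556; 0.3556 0.5493]
step 3: x^-=[-5.7933, -2.1811]  P^-=[1.5126 0.5269; 0.5269 0.6093]  H_jac=[0.0569 -0.1512]  S=[0.3498]  K=[0.0184; -0.1776]  nu=[-2.8317]  x^+=[-5.8455, -1.6781]  P^+=[1.5125 0.5280; 0.5280 0.5982]

x_post = [-5.8455, -1.6781]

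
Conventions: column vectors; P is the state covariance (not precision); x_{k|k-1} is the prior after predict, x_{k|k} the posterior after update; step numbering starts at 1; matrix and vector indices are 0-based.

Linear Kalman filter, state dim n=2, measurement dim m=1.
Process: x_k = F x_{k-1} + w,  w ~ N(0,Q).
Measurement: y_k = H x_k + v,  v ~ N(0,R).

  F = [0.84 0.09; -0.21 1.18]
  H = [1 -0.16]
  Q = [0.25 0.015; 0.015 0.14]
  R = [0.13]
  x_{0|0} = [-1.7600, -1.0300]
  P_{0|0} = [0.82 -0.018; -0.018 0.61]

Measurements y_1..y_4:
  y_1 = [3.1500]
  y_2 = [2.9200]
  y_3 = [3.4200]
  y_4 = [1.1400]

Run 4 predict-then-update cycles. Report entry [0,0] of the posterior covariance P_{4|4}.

step 1: x^-=[-1.5711, -0.8458]  P^-=[0.8308 -0.0824; -0.0824 1.0344]  S=[1.0137]  K=[0.8326; -0.2445]  nu=[4.5858]  x^+=[2.2471, -1.9672]  P^+=[0.1281 0.1240; 0.1240 0.9738]
step 2: x^-=[1.7105, -2.7932]  P^-=[0.3670 0.2164; 0.2164 1.4401]  S=[0.4646]  K=[0.7154; -0.0302]  nu=[0.7626]  x^+=[2.2561, -2.8162]  P^+=[0.1292 0.2264; 0.2264 1.4397]
step 3: x^-=[1.6416, -3.7969]  P^-=[0.3871 0.3653; 0.3653 2.0381]  S=[0.4524]  K=[0.7265; 0.0866]  nu=[1.1709]  x^+=[2.4922, -3.6955]  P^+=[0.1483 0.3368; 0.3368 2.0348]
step 4: x^-=[1.7609, -4.8841]  P^-=[0.4221 0.5324; 0.5324 2.8128]  S=[0.4537]  K=[0.7425; 0.1815]  nu=[-1.4023]  x^+=[0.7196, -5.1386]  P^+=[0.1719 0.4713; 0.4713 2.7979]

P_post[0,0] = 0.1719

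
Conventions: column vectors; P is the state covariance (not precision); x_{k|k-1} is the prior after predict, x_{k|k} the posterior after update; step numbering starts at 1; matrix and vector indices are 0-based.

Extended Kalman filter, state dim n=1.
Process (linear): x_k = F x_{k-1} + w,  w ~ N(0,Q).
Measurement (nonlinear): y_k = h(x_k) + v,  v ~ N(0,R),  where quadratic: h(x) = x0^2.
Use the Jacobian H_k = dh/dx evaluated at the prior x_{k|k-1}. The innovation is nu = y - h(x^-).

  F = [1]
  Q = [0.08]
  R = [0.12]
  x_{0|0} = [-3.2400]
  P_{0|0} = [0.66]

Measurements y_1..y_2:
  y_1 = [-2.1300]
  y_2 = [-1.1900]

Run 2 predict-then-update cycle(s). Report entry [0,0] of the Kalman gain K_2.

step 1: x^-=[-3.2400]  P^-=[0.7400]  H_jac=[-6.4800]  S=[31.1929]  K=[-0.1537]  nu=[-12.6276]  x^+=[-1.2988]  P^+=[0.0028]
step 2: x^-=[-1.2988]  P^-=[0.0828]  H_jac=[-2.5976]  S=[0.6790]  K=[-0.3169]  nu=[-2.8769]  x^+=[-0.3870]  P^+=[0.0146]

K[0,0] = -0.3169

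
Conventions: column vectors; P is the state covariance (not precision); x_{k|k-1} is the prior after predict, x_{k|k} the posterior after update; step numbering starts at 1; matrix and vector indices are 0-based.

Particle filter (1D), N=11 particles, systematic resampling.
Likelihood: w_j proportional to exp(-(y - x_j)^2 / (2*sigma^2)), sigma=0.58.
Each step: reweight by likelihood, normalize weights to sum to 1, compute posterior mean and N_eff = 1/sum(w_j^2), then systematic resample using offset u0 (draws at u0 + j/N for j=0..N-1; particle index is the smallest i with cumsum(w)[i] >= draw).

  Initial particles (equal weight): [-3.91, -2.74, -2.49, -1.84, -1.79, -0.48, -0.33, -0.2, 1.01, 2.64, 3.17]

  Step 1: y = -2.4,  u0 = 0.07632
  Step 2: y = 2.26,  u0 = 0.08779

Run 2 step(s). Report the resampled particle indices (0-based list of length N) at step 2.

step 1: w=[0.0110, 0.2740, 0.3215, 0.2042, 0.1872, 0.0014, 0.0006, 0.0002, 0.0000, 0.0000, 0.0000]  mean=-2.3059  Neff=3.9171  idx=[1, 1, 1, 2, 2, 2, 3, 3, 3, 4, 4]
step 2: w=[0.0000, 0.0000, 0.0000, 0.0000, 0.0000, 0.0000, 0.1500, 0.1500, 0.1500, 0.2749, 0.2749]  mean=-1.8126  Neff=4.5728  idx=[6, 7, 7, 8, 9, 9, 9, 9, 10, 10, 10]

resampled_idx = [6, 7, 7, 8, 9, 9, 9, 9, 10, 10, 10]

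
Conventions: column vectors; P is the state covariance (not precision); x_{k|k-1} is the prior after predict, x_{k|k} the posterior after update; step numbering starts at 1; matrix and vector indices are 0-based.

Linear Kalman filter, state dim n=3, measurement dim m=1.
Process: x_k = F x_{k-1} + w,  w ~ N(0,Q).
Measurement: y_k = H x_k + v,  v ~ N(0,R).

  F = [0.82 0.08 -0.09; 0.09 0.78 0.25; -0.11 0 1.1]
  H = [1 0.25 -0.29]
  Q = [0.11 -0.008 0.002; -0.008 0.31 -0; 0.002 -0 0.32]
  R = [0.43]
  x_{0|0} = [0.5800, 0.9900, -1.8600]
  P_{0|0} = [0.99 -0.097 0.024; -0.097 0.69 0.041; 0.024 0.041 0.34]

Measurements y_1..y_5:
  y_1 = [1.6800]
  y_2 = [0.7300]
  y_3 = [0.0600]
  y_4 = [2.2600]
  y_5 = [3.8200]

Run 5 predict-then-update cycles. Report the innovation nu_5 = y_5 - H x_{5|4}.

step 1: x^-=[0.7222, 0.3594, -2.1098]  P^-=[0.7660 0.0404 -0.0946; 0.0404 0.7625 0.1289; -0.0946 0.1289 0.7376]  S=[1.3621]  K=[0.5899; 0.1422; -0.2028]  nu=[0.2561]  x^+=[0.8733, 0.3958, -2.1617]  P^+=[0.2920 -0.0738 0.0684; -0.0738 0.7350 0.1682; 0.0684 0.1682 0.6815]
step 2: x^-=[0.9423, -0.1531, -2.4740]  P^-=[0.2943 0.0013 -0.0140; 0.0013 0.8604 0.3401; -0.0140 0.3401 1.1316]  S=[0.8328]  K=[0.3587; 0.1415; -0.3088]  nu=[-0.8915]  x^+=[0.6225, -0.2792, -2.1987]  P^+=[0.1872 -0.0409 0.0782; -0.0409 0.8438 0.3764; 0.0782 0.3764 1.0522]
step 3: x^-=[0.6860, -0.7115, -2.4870]  P^-=[0.2274 0.0048 -0.0142; 0.0048 1.0352 0.6196; -0.0142 0.6196 1.5765]  S=[0.7755]  K=[0.3001; 0.1082; -0.4081]  nu=[-1.1694]  x^+=[0.3350, -0.8380, -2.0098]  P^+=[0.1576 -0.0204 0.0808; -0.0204 1.0261 0.6539; 0.0808 0.6539 1.4474]
step 4: x^-=[0.3886, -1.1260, -2.2476]  P^-=[0.2102 0.0050 -0.0241; 0.0050 1.2818 0.9650; -0.0241 0.9650 2.0537]  S=[0.7696]  K=[0.2839; 0.0593; -0.4917]  nu=[1.5011]  x^+=[0.8147, -1.0370, -2.9857]  P^+=[0.1482 -0.0079 0.0833; -0.0079 1.2791 0.9874; 0.0833 0.9874 1.8676]
step 5: x^-=[0.8538, -1.4820, -3.3739]  P^-=[0.2054 0.0024 -0.0333; 0.0024 1.5939 1.3660; -0.0333 1.3660 2.5614]  S=[0.7729]  K=[0.2791; 0.0062; -0.5623]  nu=[2.3582]  x^+=[1.5119, -1.4674, -4.7001]  P^+=[0.1452 0.0011 0.0880; 0.0011 1.5938 1.3686; 0.0880 1.3686 2.3170]

innov = [2.3582]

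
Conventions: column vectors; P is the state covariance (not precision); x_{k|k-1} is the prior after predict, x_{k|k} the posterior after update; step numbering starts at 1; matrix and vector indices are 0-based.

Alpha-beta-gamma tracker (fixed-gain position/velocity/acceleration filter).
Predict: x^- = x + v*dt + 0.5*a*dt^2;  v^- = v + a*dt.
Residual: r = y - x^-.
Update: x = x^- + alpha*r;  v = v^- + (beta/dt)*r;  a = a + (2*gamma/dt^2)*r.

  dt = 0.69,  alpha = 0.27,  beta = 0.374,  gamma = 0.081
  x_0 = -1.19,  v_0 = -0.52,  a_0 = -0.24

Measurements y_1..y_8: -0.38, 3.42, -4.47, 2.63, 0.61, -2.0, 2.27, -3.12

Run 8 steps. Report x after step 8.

step 1: x_pred=-1.6059  r=1.2259  x^+=-1.2749  v^+=-0.0211  a^+=0.1771
step 2: x_pred=-1.2473  r=4.6673  x^+=0.0129  v^+=2.6309  a^+=1.7653
step 3: x_pred=2.2484  r=-6.7184  x^+=0.4345  v^+=0.2074  a^+=-0.5208
step 4: x_pred=0.4536  r=2.1764  x^+=1.0412  v^+=1.0277  a^+=0.2198
step 5: x_pred=1.8027  r=-1.1927  x^+=1.4807  v^+=0.5329  a^+=-0.1860
step 6: x_pred=1.8041  r=-3.8041  x^+=0.7770  v^+=-1.6574  a^+=-1.4804
step 7: x_pred=-0.7190  r=2.9890  x^+=0.0880  v^+=-1.0587  a^+=-0.4634
step 8: x_pred=-0.7528  r=-2.3672  x^+=-1.3920  v^+=-2.6616  a^+=-1.2689

x_post = -1.3920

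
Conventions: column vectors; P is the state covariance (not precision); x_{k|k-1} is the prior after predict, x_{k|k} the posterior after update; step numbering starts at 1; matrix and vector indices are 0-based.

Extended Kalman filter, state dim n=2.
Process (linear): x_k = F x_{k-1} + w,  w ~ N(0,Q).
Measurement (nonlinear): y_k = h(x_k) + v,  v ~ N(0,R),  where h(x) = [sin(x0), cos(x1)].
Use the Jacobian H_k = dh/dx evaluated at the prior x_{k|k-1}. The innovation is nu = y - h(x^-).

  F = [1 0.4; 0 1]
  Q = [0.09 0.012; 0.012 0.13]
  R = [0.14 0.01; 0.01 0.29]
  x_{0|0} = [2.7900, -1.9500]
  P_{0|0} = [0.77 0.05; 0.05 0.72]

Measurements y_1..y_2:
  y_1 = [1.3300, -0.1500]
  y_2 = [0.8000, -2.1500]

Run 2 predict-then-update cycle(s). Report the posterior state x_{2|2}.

step 1: x^-=[2.0100, -1.9500]  P^-=[1.0152 0.3500; 0.3500 0.8500]  H_jac=[-0.4252 0.0000; 0.0000 0.9290]  S=[0.3236 -0.1283; -0.1283 1.0235]  K=[-1.2714 0.1583; -0.1622 0.7511]  nu=[0.4249, 0.2202]  x^+=[1.5046, -1.8535]  P^+=[0.4149 0.0357; 0.0357 0.2327]
step 2: x^-=[0.7632, -1.8535]  P^-=[0.5707 0.1408; 0.1408 0.3627]  H_jac=[0.7226 0.0000; 0.0000 0.9603]  S=[0.4380 0.1077; 0.1077 0.6245]  K=[0.9276 0.0565; 0.0994 0.5406]  nu=[0.1087, -1.8710]  x^+=[0.7583, -2.8543]  P^+=[0.1805 0.0267; 0.0267 0.1643]

x_post = [0.7583, -2.8543]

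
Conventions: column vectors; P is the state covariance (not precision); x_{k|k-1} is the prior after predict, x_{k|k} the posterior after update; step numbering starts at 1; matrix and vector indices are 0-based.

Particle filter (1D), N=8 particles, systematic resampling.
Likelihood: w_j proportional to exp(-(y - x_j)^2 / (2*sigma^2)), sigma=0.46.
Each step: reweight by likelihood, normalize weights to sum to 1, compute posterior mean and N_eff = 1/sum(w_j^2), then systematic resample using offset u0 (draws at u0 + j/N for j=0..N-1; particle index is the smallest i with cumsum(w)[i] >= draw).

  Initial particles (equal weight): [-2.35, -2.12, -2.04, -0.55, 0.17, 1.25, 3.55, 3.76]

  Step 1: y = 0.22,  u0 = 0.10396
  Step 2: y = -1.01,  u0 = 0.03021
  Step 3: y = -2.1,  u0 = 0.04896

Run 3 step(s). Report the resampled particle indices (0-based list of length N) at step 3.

step 1: w=[0.0000, 0.0000, 0.0000, 0.1863, 0.7520, 0.0617, 0.0000, 0.0000]  mean=0.1024  Neff=1.6556  idx=[3, 4, 4, 4, 4, 4, 4, 5]
step 2: w=[0.7307, 0.0449, 0.0449, 0.0449, 0.0449, 0.0449, 0.0449, 0.0000]  mean=-0.3561  Neff=1.8313  idx=[0, 0, 0, 0, 0, 0, 2, 4]
step 3: w=[0.1666, 0.1666, 0.1666, 0.1666, 0.1666, 0.1666, 0.0003, 0.0003]  mean=-0.5496  Neff=6.0060  idx=[0, 1, 1, 2, 3, 4, 4, 5]

resampled_idx = [0, 1, 1, 2, 3, 4, 4, 5]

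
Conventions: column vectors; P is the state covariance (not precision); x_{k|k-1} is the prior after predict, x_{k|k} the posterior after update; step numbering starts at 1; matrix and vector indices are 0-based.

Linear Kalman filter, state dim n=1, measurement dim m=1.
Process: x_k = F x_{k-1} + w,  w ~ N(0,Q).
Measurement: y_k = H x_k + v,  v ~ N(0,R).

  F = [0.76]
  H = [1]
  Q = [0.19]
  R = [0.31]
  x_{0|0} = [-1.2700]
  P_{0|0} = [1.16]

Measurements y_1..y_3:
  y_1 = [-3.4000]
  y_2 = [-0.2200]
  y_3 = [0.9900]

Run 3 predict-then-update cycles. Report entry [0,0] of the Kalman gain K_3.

step 1: x^-=[-0.9652]  P^-=[0.8600]  S=[1.1700]  K=[0.7350]  nu=[-2.4348]  x^+=[-2.7549]  P^+=[0.2279]
step 2: x^-=[-2.0937]  P^-=[0.3216]  S=[0.6316]  K=[0.5092]  nu=[1.8737]  x^+=[-1.1396]  P^+=[0.1579]
step 3: x^-=[-0.8661]  P^-=[0.2812]  S=[0.5912]  K=[0.4756]  nu=[1.8561]  x^+=[0.0167]  P^+=[0.1474]

K[0,0] = 0.4756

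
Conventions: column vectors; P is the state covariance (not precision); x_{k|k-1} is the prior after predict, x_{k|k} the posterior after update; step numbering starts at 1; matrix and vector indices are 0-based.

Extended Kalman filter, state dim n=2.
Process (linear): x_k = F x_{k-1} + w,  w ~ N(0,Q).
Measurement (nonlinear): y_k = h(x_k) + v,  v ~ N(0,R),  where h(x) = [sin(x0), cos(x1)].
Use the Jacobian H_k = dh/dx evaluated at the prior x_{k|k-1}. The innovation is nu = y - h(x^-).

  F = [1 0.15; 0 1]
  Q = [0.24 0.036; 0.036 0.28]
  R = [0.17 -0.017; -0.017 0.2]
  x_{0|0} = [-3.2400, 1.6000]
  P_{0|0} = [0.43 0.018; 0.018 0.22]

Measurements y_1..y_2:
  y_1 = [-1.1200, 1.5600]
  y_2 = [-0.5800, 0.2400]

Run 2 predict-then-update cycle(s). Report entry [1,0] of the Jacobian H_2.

H_jac[1,0] = 0.0000

step 1: x^-=[-3.0000, 1.6000]  P^-=[0.6804 0.0870; 0.0870 0.5000]  H_jac=[-0.9900 0.0000; 0.0000 -0.9996]  S=[0.8368 0.0691; 0.0691 0.6996]  K=[-0.8012 -0.0452; -0.0443 -0.7100]  nu=[-0.9789, 1.5892]  x^+=[-2.2876, 0.5150]  P^+=[0.1368 -0.0046; -0.0046 0.1413]
step 2: x^-=[-2.2103, 0.5150]  P^-=[0.3786 0.0526; 0.0526 0.4213]  H_jac=[-0.5968 0.0000; 0.0000 -0.4925]  S=[0.3048 -0.0015; -0.0015 0.3022]  K=[-0.7416 -0.0895; -0.1065 -0.6872]  nu=[0.2224, -0.6303]  x^+=[-2.3188, 0.9244]  P^+=[0.2087 0.0108; 0.0108 0.2754]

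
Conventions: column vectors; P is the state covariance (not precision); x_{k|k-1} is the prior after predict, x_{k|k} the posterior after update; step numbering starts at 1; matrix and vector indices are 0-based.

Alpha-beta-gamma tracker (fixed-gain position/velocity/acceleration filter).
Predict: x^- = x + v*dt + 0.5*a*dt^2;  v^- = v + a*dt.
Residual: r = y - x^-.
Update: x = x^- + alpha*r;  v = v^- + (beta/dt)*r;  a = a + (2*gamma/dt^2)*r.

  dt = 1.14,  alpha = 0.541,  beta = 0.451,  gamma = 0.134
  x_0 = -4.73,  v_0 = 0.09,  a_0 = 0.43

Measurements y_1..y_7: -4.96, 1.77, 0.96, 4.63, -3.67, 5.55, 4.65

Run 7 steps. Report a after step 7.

step 1: x_pred=-4.3480  r=-0.6120  x^+=-4.6791  v^+=0.3381  a^+=0.3038
step 2: x_pred=-4.0963  r=5.8663  x^+=-0.9226  v^+=3.0052  a^+=1.5135
step 3: x_pred=3.4868  r=-2.5268  x^+=2.1198  v^+=3.7310  a^+=0.9925
step 4: x_pred=7.0180  r=-2.3880  x^+=5.7261  v^+=3.9176  a^+=0.5000
step 5: x_pred=10.5171  r=-14.1871  x^+=2.8419  v^+=-1.1250  a^+=-2.4256
step 6: x_pred=-0.0167  r=5.5667  x^+=2.9949  v^+=-1.6879  a^+=-1.2777
step 7: x_pred=0.2405  r=4.4095  x^+=2.6260  v^+=-1.3999  a^+=-0.3683

a_post = -0.3683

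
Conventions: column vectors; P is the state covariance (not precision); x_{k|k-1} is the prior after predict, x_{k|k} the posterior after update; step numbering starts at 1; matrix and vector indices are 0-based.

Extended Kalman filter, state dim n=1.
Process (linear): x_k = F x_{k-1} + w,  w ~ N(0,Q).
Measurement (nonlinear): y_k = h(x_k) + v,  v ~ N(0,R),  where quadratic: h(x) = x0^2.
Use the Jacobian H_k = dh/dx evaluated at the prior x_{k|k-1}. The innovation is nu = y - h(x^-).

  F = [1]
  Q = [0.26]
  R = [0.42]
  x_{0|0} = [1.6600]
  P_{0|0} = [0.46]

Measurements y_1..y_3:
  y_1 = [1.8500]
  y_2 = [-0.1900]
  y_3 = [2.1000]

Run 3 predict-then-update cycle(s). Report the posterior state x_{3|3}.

x_post = [1.3861]

step 1: x^-=[1.6600]  P^-=[0.7200]  H_jac=[3.3200]  S=[8.3561]  K=[0.2861]  nu=[-0.9056]  x^+=[1.4009]  P^+=[0.0362]
step 2: x^-=[1.4009]  P^-=[0.2962]  H_jac=[2.8019]  S=[2.7452]  K=[0.3023]  nu=[-2.1526]  x^+=[0.7502]  P^+=[0.0453]
step 3: x^-=[0.7502]  P^-=[0.3053]  H_jac=[1.5004]  S=[1.1073]  K=[0.4137]  nu=[1.5372]  x^+=[1.3861]  P^+=[0.1158]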